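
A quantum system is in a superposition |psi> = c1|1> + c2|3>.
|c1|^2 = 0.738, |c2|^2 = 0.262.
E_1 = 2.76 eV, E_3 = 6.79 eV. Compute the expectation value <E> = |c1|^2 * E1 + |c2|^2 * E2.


<E> = |c1|^2 * E1 + |c2|^2 * E2
= 0.738 * 2.76 + 0.262 * 6.79
= 2.0369 + 1.779
= 3.8159 eV

3.8159


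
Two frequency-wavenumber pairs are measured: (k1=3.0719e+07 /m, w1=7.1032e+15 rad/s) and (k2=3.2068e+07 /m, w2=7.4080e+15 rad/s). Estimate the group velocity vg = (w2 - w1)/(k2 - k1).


vg = (w2 - w1) / (k2 - k1)
= (7.4080e+15 - 7.1032e+15) / (3.2068e+07 - 3.0719e+07)
= 3.0480e+14 / 1.3490e+06
= 2.2595e+08 m/s

2.2595e+08


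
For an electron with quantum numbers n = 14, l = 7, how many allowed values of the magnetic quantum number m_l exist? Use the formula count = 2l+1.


m_l ranges from -l to +l in integer steps
So m_l goes from -7 to +7
Count = 2l + 1 = 2*7 + 1
= 15

15


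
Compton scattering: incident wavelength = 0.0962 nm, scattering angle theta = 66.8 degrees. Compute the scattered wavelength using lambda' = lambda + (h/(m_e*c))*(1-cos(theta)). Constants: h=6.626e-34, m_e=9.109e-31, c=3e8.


Compton wavelength: h/(m_e*c) = 2.4247e-12 m
d_lambda = 2.4247e-12 * (1 - cos(66.8 deg))
= 2.4247e-12 * 0.606058
= 1.4695e-12 m = 0.00147 nm
lambda' = 0.0962 + 0.00147
= 0.09767 nm

0.09767


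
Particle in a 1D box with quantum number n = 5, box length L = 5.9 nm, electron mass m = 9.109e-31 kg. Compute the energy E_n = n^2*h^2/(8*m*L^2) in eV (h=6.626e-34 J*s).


E = n^2 * h^2 / (8 * m * L^2)
= 5^2 * (6.626e-34)^2 / (8 * 9.109e-31 * (5.9e-9)^2)
= 25 * 4.3904e-67 / (8 * 9.109e-31 * 3.4810e-17)
= 4.3269e-20 J
= 0.2701 eV

0.2701


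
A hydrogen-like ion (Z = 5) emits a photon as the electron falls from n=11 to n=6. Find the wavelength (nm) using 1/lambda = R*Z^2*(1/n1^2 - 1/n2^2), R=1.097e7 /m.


1/lambda = R * Z^2 * (1/n1^2 - 1/n2^2)
= 1.097e7 * 5^2 * (1/6^2 - 1/11^2)
= 1.097e7 * 25 * (0.027778 - 0.008264)
= 5.3515e+06 /m
lambda = 1 / 5.3515e+06
= 186.8626 nm

186.8626


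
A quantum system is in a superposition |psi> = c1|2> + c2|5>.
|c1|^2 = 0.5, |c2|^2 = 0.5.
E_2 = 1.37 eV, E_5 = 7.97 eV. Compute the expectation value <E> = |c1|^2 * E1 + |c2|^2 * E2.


<E> = |c1|^2 * E1 + |c2|^2 * E2
= 0.5 * 1.37 + 0.5 * 7.97
= 0.685 + 3.985
= 4.67 eV

4.67


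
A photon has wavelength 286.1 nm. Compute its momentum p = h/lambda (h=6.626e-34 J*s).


p = h / lambda
= 6.626e-34 / (286.1e-9)
= 6.626e-34 / 2.8610e-07
= 2.3160e-27 kg*m/s

2.3160e-27


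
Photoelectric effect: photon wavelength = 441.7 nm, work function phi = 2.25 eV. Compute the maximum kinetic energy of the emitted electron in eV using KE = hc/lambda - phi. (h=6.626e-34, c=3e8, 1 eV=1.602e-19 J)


E_photon = hc / lambda
= (6.626e-34)(3e8) / (441.7e-9)
= 4.5003e-19 J
= 2.8092 eV
KE = E_photon - phi
= 2.8092 - 2.25
= 0.5592 eV

0.5592


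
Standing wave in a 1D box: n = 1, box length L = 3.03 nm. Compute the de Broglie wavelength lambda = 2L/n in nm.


lambda = 2L / n
= 2 * 3.03 / 1
= 6.06 / 1
= 6.06 nm

6.06


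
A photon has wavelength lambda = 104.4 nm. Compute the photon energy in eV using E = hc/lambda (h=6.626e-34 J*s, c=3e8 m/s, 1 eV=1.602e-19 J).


E = hc / lambda
= (6.626e-34)(3e8) / (104.4e-9)
= 1.9878e-25 / 1.0440e-07
= 1.9040e-18 J
Converting to eV: 1.9040e-18 / 1.602e-19
= 11.8853 eV

11.8853


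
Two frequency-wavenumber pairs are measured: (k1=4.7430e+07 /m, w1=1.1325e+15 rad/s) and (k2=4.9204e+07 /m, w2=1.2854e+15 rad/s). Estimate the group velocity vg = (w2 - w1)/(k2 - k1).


vg = (w2 - w1) / (k2 - k1)
= (1.2854e+15 - 1.1325e+15) / (4.9204e+07 - 4.7430e+07)
= 1.5290e+14 / 1.7740e+06
= 8.6189e+07 m/s

8.6189e+07


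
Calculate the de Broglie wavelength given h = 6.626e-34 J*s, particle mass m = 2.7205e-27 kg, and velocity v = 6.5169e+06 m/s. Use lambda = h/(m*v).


lambda = h / (m * v)
= 6.626e-34 / (2.7205e-27 * 6.5169e+06)
= 6.626e-34 / 1.7729e-20
= 3.7373e-14 m

3.7373e-14


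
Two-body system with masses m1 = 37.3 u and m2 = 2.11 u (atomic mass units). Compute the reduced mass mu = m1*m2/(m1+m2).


mu = m1 * m2 / (m1 + m2)
= 37.3 * 2.11 / (37.3 + 2.11)
= 78.703 / 39.41
= 1.997 u

1.997


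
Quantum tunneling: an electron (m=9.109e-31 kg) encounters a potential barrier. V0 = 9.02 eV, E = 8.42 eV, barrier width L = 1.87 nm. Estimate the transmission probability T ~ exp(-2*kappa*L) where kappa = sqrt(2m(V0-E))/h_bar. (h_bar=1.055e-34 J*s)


V0 - E = 0.6 eV = 9.6120e-20 J
kappa = sqrt(2 * m * (V0-E)) / h_bar
= sqrt(2 * 9.109e-31 * 9.6120e-20) / 1.055e-34
= 3.9665e+09 /m
2*kappa*L = 2 * 3.9665e+09 * 1.87e-9
= 14.8346
T = exp(-14.8346) = 3.609169e-07

3.609169e-07


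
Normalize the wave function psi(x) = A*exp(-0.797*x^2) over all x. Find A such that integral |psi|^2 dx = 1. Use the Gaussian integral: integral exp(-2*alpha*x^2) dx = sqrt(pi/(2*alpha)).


integral |psi|^2 dx = A^2 * sqrt(pi/(2*alpha)) = 1
A^2 = sqrt(2*alpha/pi)
= sqrt(2 * 0.797 / pi)
= 0.71231
A = sqrt(0.71231)
= 0.844

0.844


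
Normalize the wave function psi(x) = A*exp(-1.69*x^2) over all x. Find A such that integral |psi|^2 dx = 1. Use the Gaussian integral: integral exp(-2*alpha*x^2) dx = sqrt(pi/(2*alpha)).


integral |psi|^2 dx = A^2 * sqrt(pi/(2*alpha)) = 1
A^2 = sqrt(2*alpha/pi)
= sqrt(2 * 1.69 / pi)
= 1.03725
A = sqrt(1.03725)
= 1.0185

1.0185


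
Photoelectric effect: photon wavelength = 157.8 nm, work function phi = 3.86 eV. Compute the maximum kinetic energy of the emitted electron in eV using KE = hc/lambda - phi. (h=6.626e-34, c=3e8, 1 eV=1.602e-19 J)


E_photon = hc / lambda
= (6.626e-34)(3e8) / (157.8e-9)
= 1.2597e-18 J
= 7.8633 eV
KE = E_photon - phi
= 7.8633 - 3.86
= 4.0033 eV

4.0033


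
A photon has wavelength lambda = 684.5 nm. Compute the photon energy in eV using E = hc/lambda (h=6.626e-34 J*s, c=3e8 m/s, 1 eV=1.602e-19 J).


E = hc / lambda
= (6.626e-34)(3e8) / (684.5e-9)
= 1.9878e-25 / 6.8450e-07
= 2.9040e-19 J
Converting to eV: 2.9040e-19 / 1.602e-19
= 1.8127 eV

1.8127


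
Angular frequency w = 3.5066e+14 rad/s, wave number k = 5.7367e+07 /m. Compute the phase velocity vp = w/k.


vp = w / k
= 3.5066e+14 / 5.7367e+07
= 6.1126e+06 m/s

6.1126e+06


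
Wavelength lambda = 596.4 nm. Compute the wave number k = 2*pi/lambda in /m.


k = 2 * pi / lambda
= 6.2832 / (596.4e-9)
= 6.2832 / 5.9640e-07
= 1.0535e+07 /m

1.0535e+07


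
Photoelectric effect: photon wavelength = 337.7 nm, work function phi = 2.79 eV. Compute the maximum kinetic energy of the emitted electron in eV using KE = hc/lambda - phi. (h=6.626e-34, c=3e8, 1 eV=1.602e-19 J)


E_photon = hc / lambda
= (6.626e-34)(3e8) / (337.7e-9)
= 5.8863e-19 J
= 3.6743 eV
KE = E_photon - phi
= 3.6743 - 2.79
= 0.8843 eV

0.8843


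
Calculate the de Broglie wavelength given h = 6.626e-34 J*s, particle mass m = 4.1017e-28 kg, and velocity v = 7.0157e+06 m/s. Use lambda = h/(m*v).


lambda = h / (m * v)
= 6.626e-34 / (4.1017e-28 * 7.0157e+06)
= 6.626e-34 / 2.8776e-21
= 2.3026e-13 m

2.3026e-13


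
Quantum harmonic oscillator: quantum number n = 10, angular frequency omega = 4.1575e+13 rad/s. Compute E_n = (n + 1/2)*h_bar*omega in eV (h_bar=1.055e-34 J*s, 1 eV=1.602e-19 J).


E = (n + 1/2) * h_bar * omega
= (10 + 0.5) * 1.055e-34 * 4.1575e+13
= 10.5 * 4.3862e-21
= 4.6055e-20 J
= 0.2875 eV

0.2875


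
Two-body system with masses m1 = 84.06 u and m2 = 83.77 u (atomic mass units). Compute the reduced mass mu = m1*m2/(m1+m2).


mu = m1 * m2 / (m1 + m2)
= 84.06 * 83.77 / (84.06 + 83.77)
= 7041.7062 / 167.83
= 41.9574 u

41.9574


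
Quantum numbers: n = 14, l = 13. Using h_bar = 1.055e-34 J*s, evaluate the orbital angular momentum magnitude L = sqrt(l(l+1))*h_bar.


L = sqrt(l*(l+1)) * h_bar
= sqrt(13 * 14) * 1.055e-34
= sqrt(182) * 1.055e-34
= 13.4907 * 1.055e-34
= 1.4233e-33 J*s

1.4233e-33


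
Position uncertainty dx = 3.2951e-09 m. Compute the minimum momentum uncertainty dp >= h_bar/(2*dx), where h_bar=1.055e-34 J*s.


dp = h_bar / (2 * dx)
= 1.055e-34 / (2 * 3.2951e-09)
= 1.055e-34 / 6.5902e-09
= 1.6009e-26 kg*m/s

1.6009e-26


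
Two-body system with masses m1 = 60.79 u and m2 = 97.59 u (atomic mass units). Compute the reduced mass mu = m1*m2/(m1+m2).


mu = m1 * m2 / (m1 + m2)
= 60.79 * 97.59 / (60.79 + 97.59)
= 5932.4961 / 158.38
= 37.4574 u

37.4574


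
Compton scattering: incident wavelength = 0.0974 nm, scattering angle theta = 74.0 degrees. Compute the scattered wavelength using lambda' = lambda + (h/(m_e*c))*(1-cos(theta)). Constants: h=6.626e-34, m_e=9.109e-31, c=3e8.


Compton wavelength: h/(m_e*c) = 2.4247e-12 m
d_lambda = 2.4247e-12 * (1 - cos(74.0 deg))
= 2.4247e-12 * 0.724363
= 1.7564e-12 m = 0.001756 nm
lambda' = 0.0974 + 0.001756
= 0.099156 nm

0.099156


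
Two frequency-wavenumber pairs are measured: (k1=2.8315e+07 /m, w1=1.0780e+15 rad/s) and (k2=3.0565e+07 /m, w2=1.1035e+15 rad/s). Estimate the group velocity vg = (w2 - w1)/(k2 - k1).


vg = (w2 - w1) / (k2 - k1)
= (1.1035e+15 - 1.0780e+15) / (3.0565e+07 - 2.8315e+07)
= 2.5500e+13 / 2.2500e+06
= 1.1333e+07 m/s

1.1333e+07


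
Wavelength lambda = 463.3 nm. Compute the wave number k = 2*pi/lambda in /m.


k = 2 * pi / lambda
= 6.2832 / (463.3e-9)
= 6.2832 / 4.6330e-07
= 1.3562e+07 /m

1.3562e+07


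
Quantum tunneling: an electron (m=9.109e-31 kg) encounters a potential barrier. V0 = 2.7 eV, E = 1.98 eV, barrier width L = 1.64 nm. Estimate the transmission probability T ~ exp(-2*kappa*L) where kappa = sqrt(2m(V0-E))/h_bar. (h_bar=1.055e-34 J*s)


V0 - E = 0.72 eV = 1.1534e-19 J
kappa = sqrt(2 * m * (V0-E)) / h_bar
= sqrt(2 * 9.109e-31 * 1.1534e-19) / 1.055e-34
= 4.3451e+09 /m
2*kappa*L = 2 * 4.3451e+09 * 1.64e-9
= 14.2518
T = exp(-14.2518) = 6.464408e-07

6.464408e-07


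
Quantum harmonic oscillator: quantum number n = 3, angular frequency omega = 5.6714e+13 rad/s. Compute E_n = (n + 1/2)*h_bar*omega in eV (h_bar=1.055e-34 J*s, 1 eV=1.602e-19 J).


E = (n + 1/2) * h_bar * omega
= (3 + 0.5) * 1.055e-34 * 5.6714e+13
= 3.5 * 5.9833e-21
= 2.0942e-20 J
= 0.1307 eV

0.1307


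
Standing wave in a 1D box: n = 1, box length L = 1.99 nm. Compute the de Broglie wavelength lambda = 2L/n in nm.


lambda = 2L / n
= 2 * 1.99 / 1
= 3.98 / 1
= 3.98 nm

3.98


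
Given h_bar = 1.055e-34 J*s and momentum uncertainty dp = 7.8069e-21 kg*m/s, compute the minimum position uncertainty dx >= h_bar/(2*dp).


dx = h_bar / (2 * dp)
= 1.055e-34 / (2 * 7.8069e-21)
= 1.055e-34 / 1.5614e-20
= 6.7568e-15 m

6.7568e-15


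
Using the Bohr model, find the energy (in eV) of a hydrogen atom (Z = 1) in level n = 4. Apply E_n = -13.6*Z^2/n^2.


E_n = -13.6 * Z^2 / n^2
= -13.6 * 1^2 / 4^2
= -13.6 * 1 / 16
= -0.85 eV

-0.85


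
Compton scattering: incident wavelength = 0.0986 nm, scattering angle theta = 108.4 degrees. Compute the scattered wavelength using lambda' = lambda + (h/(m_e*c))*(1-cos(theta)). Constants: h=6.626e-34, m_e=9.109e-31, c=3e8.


Compton wavelength: h/(m_e*c) = 2.4247e-12 m
d_lambda = 2.4247e-12 * (1 - cos(108.4 deg))
= 2.4247e-12 * 1.315649
= 3.1901e-12 m = 0.00319 nm
lambda' = 0.0986 + 0.00319
= 0.10179 nm

0.10179


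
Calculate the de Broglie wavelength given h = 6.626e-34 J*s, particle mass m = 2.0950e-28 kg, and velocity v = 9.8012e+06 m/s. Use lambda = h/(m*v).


lambda = h / (m * v)
= 6.626e-34 / (2.0950e-28 * 9.8012e+06)
= 6.626e-34 / 2.0534e-21
= 3.2269e-13 m

3.2269e-13


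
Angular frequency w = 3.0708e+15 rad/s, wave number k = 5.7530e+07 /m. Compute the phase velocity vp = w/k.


vp = w / k
= 3.0708e+15 / 5.7530e+07
= 5.3377e+07 m/s

5.3377e+07


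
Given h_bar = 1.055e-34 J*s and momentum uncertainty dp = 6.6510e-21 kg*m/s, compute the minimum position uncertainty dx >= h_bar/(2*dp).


dx = h_bar / (2 * dp)
= 1.055e-34 / (2 * 6.6510e-21)
= 1.055e-34 / 1.3302e-20
= 7.9311e-15 m

7.9311e-15


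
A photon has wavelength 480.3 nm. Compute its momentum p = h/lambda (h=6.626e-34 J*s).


p = h / lambda
= 6.626e-34 / (480.3e-9)
= 6.626e-34 / 4.8030e-07
= 1.3796e-27 kg*m/s

1.3796e-27


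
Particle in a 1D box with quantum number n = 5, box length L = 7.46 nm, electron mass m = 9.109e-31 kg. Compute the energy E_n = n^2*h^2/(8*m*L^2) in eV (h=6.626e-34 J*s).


E = n^2 * h^2 / (8 * m * L^2)
= 5^2 * (6.626e-34)^2 / (8 * 9.109e-31 * (7.46e-9)^2)
= 25 * 4.3904e-67 / (8 * 9.109e-31 * 5.5652e-17)
= 2.7065e-20 J
= 0.1689 eV

0.1689


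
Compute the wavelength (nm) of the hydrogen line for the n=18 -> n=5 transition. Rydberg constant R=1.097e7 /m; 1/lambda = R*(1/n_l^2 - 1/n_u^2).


1/lambda = R * (1/n_l^2 - 1/n_u^2)
= 1.097e7 * (1/5^2 - 1/18^2)
= 1.097e7 * (0.04 - 0.003086)
= 1.097e7 * 0.036914
= 4.0494e+05 /m
lambda = 1 / 4.0494e+05 = 2469.4896 nm

2469.4896


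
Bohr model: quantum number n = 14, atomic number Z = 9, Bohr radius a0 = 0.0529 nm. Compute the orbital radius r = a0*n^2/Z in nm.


r = a0 * n^2 / Z
= 0.0529 * 14^2 / 9
= 0.0529 * 196 / 9
= 1.152 nm

1.152


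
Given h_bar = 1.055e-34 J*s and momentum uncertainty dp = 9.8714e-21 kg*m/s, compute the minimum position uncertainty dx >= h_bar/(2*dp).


dx = h_bar / (2 * dp)
= 1.055e-34 / (2 * 9.8714e-21)
= 1.055e-34 / 1.9743e-20
= 5.3437e-15 m

5.3437e-15


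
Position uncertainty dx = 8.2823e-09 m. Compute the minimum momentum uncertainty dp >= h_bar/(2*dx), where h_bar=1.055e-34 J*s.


dp = h_bar / (2 * dx)
= 1.055e-34 / (2 * 8.2823e-09)
= 1.055e-34 / 1.6565e-08
= 6.3690e-27 kg*m/s

6.3690e-27


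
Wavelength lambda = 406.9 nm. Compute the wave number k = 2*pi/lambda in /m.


k = 2 * pi / lambda
= 6.2832 / (406.9e-9)
= 6.2832 / 4.0690e-07
= 1.5442e+07 /m

1.5442e+07


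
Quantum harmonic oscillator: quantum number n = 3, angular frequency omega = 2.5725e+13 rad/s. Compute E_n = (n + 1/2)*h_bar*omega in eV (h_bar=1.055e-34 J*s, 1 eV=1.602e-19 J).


E = (n + 1/2) * h_bar * omega
= (3 + 0.5) * 1.055e-34 * 2.5725e+13
= 3.5 * 2.7140e-21
= 9.4990e-21 J
= 0.0593 eV

0.0593


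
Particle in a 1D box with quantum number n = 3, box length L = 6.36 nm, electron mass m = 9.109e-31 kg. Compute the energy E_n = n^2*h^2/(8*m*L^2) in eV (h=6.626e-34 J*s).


E = n^2 * h^2 / (8 * m * L^2)
= 3^2 * (6.626e-34)^2 / (8 * 9.109e-31 * (6.36e-9)^2)
= 9 * 4.3904e-67 / (8 * 9.109e-31 * 4.0450e-17)
= 1.3405e-20 J
= 0.0837 eV

0.0837


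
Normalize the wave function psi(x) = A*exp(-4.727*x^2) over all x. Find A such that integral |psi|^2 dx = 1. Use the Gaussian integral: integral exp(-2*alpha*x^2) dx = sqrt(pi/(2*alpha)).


integral |psi|^2 dx = A^2 * sqrt(pi/(2*alpha)) = 1
A^2 = sqrt(2*alpha/pi)
= sqrt(2 * 4.727 / pi)
= 1.734734
A = sqrt(1.734734)
= 1.3171

1.3171


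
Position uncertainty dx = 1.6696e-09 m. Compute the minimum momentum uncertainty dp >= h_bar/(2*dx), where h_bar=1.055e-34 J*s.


dp = h_bar / (2 * dx)
= 1.055e-34 / (2 * 1.6696e-09)
= 1.055e-34 / 3.3392e-09
= 3.1594e-26 kg*m/s

3.1594e-26


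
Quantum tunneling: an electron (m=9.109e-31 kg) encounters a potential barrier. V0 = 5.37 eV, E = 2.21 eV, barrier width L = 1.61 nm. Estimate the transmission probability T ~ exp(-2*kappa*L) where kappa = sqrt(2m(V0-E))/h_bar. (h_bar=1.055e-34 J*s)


V0 - E = 3.16 eV = 5.0623e-19 J
kappa = sqrt(2 * m * (V0-E)) / h_bar
= sqrt(2 * 9.109e-31 * 5.0623e-19) / 1.055e-34
= 9.1028e+09 /m
2*kappa*L = 2 * 9.1028e+09 * 1.61e-9
= 29.3109
T = exp(-29.3109) = 1.864040e-13

1.864040e-13


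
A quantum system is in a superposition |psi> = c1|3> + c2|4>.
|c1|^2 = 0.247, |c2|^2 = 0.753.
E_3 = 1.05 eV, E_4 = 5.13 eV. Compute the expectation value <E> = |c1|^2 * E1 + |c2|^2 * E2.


<E> = |c1|^2 * E1 + |c2|^2 * E2
= 0.247 * 1.05 + 0.753 * 5.13
= 0.2594 + 3.8629
= 4.1222 eV

4.1222


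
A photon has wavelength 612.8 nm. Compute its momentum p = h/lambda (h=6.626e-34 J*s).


p = h / lambda
= 6.626e-34 / (612.8e-9)
= 6.626e-34 / 6.1280e-07
= 1.0813e-27 kg*m/s

1.0813e-27


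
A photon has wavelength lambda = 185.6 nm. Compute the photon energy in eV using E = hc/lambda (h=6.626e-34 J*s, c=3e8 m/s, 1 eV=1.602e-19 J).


E = hc / lambda
= (6.626e-34)(3e8) / (185.6e-9)
= 1.9878e-25 / 1.8560e-07
= 1.0710e-18 J
Converting to eV: 1.0710e-18 / 1.602e-19
= 6.6855 eV

6.6855


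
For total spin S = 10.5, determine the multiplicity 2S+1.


Spin multiplicity = 2S + 1
= 2 * 10.5 + 1
= 21.0 + 1
= 22

22


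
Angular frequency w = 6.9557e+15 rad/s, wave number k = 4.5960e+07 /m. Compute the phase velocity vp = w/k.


vp = w / k
= 6.9557e+15 / 4.5960e+07
= 1.5134e+08 m/s

1.5134e+08


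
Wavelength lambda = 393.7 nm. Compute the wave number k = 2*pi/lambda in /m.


k = 2 * pi / lambda
= 6.2832 / (393.7e-9)
= 6.2832 / 3.9370e-07
= 1.5959e+07 /m

1.5959e+07


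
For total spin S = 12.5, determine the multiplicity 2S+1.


Spin multiplicity = 2S + 1
= 2 * 12.5 + 1
= 25.0 + 1
= 26

26


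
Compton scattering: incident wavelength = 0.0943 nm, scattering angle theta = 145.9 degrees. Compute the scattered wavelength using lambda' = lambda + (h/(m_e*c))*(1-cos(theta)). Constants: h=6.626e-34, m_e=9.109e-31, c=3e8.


Compton wavelength: h/(m_e*c) = 2.4247e-12 m
d_lambda = 2.4247e-12 * (1 - cos(145.9 deg))
= 2.4247e-12 * 1.82806
= 4.4325e-12 m = 0.004433 nm
lambda' = 0.0943 + 0.004433
= 0.098733 nm

0.098733


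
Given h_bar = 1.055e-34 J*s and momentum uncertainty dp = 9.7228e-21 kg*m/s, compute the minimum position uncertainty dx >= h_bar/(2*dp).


dx = h_bar / (2 * dp)
= 1.055e-34 / (2 * 9.7228e-21)
= 1.055e-34 / 1.9446e-20
= 5.4254e-15 m

5.4254e-15


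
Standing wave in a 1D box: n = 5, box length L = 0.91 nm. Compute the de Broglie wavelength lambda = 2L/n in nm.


lambda = 2L / n
= 2 * 0.91 / 5
= 1.82 / 5
= 0.364 nm

0.364


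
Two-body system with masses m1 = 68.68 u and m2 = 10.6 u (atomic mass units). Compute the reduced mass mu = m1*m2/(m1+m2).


mu = m1 * m2 / (m1 + m2)
= 68.68 * 10.6 / (68.68 + 10.6)
= 728.008 / 79.28
= 9.1827 u

9.1827


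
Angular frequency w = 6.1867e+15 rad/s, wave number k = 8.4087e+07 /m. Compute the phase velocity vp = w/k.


vp = w / k
= 6.1867e+15 / 8.4087e+07
= 7.3575e+07 m/s

7.3575e+07


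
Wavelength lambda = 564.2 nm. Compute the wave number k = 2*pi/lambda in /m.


k = 2 * pi / lambda
= 6.2832 / (564.2e-9)
= 6.2832 / 5.6420e-07
= 1.1136e+07 /m

1.1136e+07


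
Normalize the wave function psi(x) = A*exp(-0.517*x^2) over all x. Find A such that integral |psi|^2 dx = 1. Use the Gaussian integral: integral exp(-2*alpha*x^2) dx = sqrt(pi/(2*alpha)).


integral |psi|^2 dx = A^2 * sqrt(pi/(2*alpha)) = 1
A^2 = sqrt(2*alpha/pi)
= sqrt(2 * 0.517 / pi)
= 0.573701
A = sqrt(0.573701)
= 0.7574

0.7574


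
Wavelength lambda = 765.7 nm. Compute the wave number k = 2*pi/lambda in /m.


k = 2 * pi / lambda
= 6.2832 / (765.7e-9)
= 6.2832 / 7.6570e-07
= 8.2058e+06 /m

8.2058e+06


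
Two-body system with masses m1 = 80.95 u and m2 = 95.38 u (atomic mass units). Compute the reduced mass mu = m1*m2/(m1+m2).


mu = m1 * m2 / (m1 + m2)
= 80.95 * 95.38 / (80.95 + 95.38)
= 7721.011 / 176.33
= 43.7873 u

43.7873


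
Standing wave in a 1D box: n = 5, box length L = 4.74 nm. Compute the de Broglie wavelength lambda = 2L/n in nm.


lambda = 2L / n
= 2 * 4.74 / 5
= 9.48 / 5
= 1.896 nm

1.896


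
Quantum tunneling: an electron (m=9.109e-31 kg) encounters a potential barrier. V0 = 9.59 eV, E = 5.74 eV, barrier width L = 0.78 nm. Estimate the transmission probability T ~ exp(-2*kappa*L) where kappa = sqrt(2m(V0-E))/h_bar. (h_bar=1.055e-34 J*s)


V0 - E = 3.85 eV = 6.1677e-19 J
kappa = sqrt(2 * m * (V0-E)) / h_bar
= sqrt(2 * 9.109e-31 * 6.1677e-19) / 1.055e-34
= 1.0048e+10 /m
2*kappa*L = 2 * 1.0048e+10 * 0.78e-9
= 15.6742
T = exp(-15.6742) = 1.558840e-07

1.558840e-07


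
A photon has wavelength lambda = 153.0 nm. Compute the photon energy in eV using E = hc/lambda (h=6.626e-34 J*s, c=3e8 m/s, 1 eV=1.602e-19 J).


E = hc / lambda
= (6.626e-34)(3e8) / (153.0e-9)
= 1.9878e-25 / 1.5300e-07
= 1.2992e-18 J
Converting to eV: 1.2992e-18 / 1.602e-19
= 8.11 eV

8.11


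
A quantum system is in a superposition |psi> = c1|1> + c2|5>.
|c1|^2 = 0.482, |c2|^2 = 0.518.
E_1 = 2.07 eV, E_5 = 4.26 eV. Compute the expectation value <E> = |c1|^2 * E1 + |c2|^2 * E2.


<E> = |c1|^2 * E1 + |c2|^2 * E2
= 0.482 * 2.07 + 0.518 * 4.26
= 0.9977 + 2.2067
= 3.2044 eV

3.2044


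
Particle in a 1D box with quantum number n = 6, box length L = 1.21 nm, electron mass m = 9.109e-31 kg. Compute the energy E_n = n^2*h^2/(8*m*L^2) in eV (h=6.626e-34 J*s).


E = n^2 * h^2 / (8 * m * L^2)
= 6^2 * (6.626e-34)^2 / (8 * 9.109e-31 * (1.21e-9)^2)
= 36 * 4.3904e-67 / (8 * 9.109e-31 * 1.4641e-18)
= 1.4814e-18 J
= 9.2472 eV

9.2472


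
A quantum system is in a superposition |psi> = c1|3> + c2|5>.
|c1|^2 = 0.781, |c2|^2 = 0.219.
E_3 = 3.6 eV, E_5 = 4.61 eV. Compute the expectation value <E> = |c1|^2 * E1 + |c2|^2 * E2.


<E> = |c1|^2 * E1 + |c2|^2 * E2
= 0.781 * 3.6 + 0.219 * 4.61
= 2.8116 + 1.0096
= 3.8212 eV

3.8212


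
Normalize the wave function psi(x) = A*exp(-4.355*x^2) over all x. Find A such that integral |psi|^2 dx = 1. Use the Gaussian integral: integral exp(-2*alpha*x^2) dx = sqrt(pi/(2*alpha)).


integral |psi|^2 dx = A^2 * sqrt(pi/(2*alpha)) = 1
A^2 = sqrt(2*alpha/pi)
= sqrt(2 * 4.355 / pi)
= 1.665076
A = sqrt(1.665076)
= 1.2904

1.2904


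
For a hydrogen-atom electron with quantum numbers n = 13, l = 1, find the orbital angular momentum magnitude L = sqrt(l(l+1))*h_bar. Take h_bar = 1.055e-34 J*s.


L = sqrt(l*(l+1)) * h_bar
= sqrt(1 * 2) * 1.055e-34
= sqrt(2) * 1.055e-34
= 1.4142 * 1.055e-34
= 1.4920e-34 J*s

1.4920e-34


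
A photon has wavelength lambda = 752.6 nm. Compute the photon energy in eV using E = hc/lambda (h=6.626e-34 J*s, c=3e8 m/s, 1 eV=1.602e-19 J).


E = hc / lambda
= (6.626e-34)(3e8) / (752.6e-9)
= 1.9878e-25 / 7.5260e-07
= 2.6412e-19 J
Converting to eV: 2.6412e-19 / 1.602e-19
= 1.6487 eV

1.6487


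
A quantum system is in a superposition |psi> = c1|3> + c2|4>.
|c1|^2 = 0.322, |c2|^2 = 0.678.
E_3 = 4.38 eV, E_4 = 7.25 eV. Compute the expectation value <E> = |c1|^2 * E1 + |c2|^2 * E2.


<E> = |c1|^2 * E1 + |c2|^2 * E2
= 0.322 * 4.38 + 0.678 * 7.25
= 1.4104 + 4.9155
= 6.3259 eV

6.3259


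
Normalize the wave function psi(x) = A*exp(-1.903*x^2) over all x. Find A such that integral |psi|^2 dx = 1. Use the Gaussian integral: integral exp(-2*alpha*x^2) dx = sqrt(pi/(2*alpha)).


integral |psi|^2 dx = A^2 * sqrt(pi/(2*alpha)) = 1
A^2 = sqrt(2*alpha/pi)
= sqrt(2 * 1.903 / pi)
= 1.100676
A = sqrt(1.100676)
= 1.0491

1.0491


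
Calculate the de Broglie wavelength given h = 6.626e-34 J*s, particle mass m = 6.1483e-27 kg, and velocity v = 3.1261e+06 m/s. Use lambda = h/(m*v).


lambda = h / (m * v)
= 6.626e-34 / (6.1483e-27 * 3.1261e+06)
= 6.626e-34 / 1.9220e-20
= 3.4474e-14 m

3.4474e-14


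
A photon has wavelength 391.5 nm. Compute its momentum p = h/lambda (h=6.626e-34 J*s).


p = h / lambda
= 6.626e-34 / (391.5e-9)
= 6.626e-34 / 3.9150e-07
= 1.6925e-27 kg*m/s

1.6925e-27


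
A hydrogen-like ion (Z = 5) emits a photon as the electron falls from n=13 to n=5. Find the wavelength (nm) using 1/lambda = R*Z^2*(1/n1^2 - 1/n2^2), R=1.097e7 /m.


1/lambda = R * Z^2 * (1/n1^2 - 1/n2^2)
= 1.097e7 * 5^2 * (1/5^2 - 1/13^2)
= 1.097e7 * 25 * (0.04 - 0.005917)
= 9.3472e+06 /m
lambda = 1 / 9.3472e+06
= 106.9837 nm

106.9837


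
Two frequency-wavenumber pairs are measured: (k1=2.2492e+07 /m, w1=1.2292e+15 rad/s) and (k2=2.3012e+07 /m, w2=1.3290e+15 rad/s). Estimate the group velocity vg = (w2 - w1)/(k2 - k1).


vg = (w2 - w1) / (k2 - k1)
= (1.3290e+15 - 1.2292e+15) / (2.3012e+07 - 2.2492e+07)
= 9.9800e+13 / 5.2000e+05
= 1.9192e+08 m/s

1.9192e+08


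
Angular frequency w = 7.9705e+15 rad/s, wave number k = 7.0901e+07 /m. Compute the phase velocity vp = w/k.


vp = w / k
= 7.9705e+15 / 7.0901e+07
= 1.1242e+08 m/s

1.1242e+08


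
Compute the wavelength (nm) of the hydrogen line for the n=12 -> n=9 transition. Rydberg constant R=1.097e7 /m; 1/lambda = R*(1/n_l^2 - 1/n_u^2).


1/lambda = R * (1/n_l^2 - 1/n_u^2)
= 1.097e7 * (1/9^2 - 1/12^2)
= 1.097e7 * (0.012346 - 0.006944)
= 1.097e7 * 0.005401
= 5.9252e+04 /m
lambda = 1 / 5.9252e+04 = 16877.1976 nm

16877.1976


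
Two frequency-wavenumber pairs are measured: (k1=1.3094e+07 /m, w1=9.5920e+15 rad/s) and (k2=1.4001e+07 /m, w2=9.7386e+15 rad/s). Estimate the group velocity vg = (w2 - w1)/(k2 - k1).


vg = (w2 - w1) / (k2 - k1)
= (9.7386e+15 - 9.5920e+15) / (1.4001e+07 - 1.3094e+07)
= 1.4660e+14 / 9.0700e+05
= 1.6163e+08 m/s

1.6163e+08


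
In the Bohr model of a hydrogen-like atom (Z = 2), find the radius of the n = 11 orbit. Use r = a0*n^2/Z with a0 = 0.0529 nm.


r = a0 * n^2 / Z
= 0.0529 * 11^2 / 2
= 0.0529 * 121 / 2
= 3.2005 nm

3.2005


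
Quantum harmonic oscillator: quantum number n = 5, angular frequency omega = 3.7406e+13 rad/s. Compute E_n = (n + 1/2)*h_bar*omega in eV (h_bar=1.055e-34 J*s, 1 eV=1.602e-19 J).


E = (n + 1/2) * h_bar * omega
= (5 + 0.5) * 1.055e-34 * 3.7406e+13
= 5.5 * 3.9463e-21
= 2.1705e-20 J
= 0.1355 eV

0.1355


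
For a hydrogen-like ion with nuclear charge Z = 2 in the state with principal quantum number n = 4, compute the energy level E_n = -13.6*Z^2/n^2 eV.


E_n = -13.6 * Z^2 / n^2
= -13.6 * 2^2 / 4^2
= -13.6 * 4 / 16
= -3.4 eV

-3.4


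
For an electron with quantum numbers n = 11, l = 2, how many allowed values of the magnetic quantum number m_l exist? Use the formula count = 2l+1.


m_l ranges from -l to +l in integer steps
So m_l goes from -2 to +2
Count = 2l + 1 = 2*2 + 1
= 5

5


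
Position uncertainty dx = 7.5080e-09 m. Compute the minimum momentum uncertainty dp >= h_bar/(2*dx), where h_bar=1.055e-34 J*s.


dp = h_bar / (2 * dx)
= 1.055e-34 / (2 * 7.5080e-09)
= 1.055e-34 / 1.5016e-08
= 7.0258e-27 kg*m/s

7.0258e-27


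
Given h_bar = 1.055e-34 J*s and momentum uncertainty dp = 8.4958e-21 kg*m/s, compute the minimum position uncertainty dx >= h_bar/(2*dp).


dx = h_bar / (2 * dp)
= 1.055e-34 / (2 * 8.4958e-21)
= 1.055e-34 / 1.6992e-20
= 6.2090e-15 m

6.2090e-15


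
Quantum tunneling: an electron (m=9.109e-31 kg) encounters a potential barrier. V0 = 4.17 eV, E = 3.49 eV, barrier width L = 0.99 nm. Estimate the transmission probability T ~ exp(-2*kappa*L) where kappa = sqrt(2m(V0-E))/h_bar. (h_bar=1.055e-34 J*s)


V0 - E = 0.68 eV = 1.0894e-19 J
kappa = sqrt(2 * m * (V0-E)) / h_bar
= sqrt(2 * 9.109e-31 * 1.0894e-19) / 1.055e-34
= 4.2226e+09 /m
2*kappa*L = 2 * 4.2226e+09 * 0.99e-9
= 8.3608
T = exp(-8.3608) = 2.338529e-04

2.338529e-04


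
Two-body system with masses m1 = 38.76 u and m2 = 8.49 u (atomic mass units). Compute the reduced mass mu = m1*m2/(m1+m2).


mu = m1 * m2 / (m1 + m2)
= 38.76 * 8.49 / (38.76 + 8.49)
= 329.0724 / 47.25
= 6.9645 u

6.9645


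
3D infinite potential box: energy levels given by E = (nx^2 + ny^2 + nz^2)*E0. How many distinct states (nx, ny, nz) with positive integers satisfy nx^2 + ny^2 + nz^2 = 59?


Enumerate all (nx, ny, nz) with nx^2 + ny^2 + nz^2 = 59:
(1,3,7)
(1,7,3)
(3,1,7)
(3,5,5)
(3,7,1)
(5,3,5)
(5,5,3)
(7,1,3)
(7,3,1)
Total degeneracy = 9

9


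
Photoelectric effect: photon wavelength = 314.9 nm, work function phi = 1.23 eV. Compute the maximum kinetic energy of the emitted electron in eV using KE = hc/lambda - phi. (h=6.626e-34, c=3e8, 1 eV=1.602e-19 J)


E_photon = hc / lambda
= (6.626e-34)(3e8) / (314.9e-9)
= 6.3125e-19 J
= 3.9404 eV
KE = E_photon - phi
= 3.9404 - 1.23
= 2.7104 eV

2.7104


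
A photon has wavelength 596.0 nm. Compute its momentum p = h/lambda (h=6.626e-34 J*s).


p = h / lambda
= 6.626e-34 / (596.0e-9)
= 6.626e-34 / 5.9600e-07
= 1.1117e-27 kg*m/s

1.1117e-27


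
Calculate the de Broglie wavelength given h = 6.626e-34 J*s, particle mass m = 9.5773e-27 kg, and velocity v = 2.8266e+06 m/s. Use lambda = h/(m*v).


lambda = h / (m * v)
= 6.626e-34 / (9.5773e-27 * 2.8266e+06)
= 6.626e-34 / 2.7071e-20
= 2.4476e-14 m

2.4476e-14


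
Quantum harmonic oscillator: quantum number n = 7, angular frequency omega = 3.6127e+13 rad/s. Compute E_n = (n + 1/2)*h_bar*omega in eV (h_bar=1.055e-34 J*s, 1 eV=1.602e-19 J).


E = (n + 1/2) * h_bar * omega
= (7 + 0.5) * 1.055e-34 * 3.6127e+13
= 7.5 * 3.8114e-21
= 2.8585e-20 J
= 0.1784 eV

0.1784


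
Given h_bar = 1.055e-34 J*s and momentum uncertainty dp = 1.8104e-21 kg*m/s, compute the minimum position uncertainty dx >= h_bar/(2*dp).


dx = h_bar / (2 * dp)
= 1.055e-34 / (2 * 1.8104e-21)
= 1.055e-34 / 3.6208e-21
= 2.9137e-14 m

2.9137e-14


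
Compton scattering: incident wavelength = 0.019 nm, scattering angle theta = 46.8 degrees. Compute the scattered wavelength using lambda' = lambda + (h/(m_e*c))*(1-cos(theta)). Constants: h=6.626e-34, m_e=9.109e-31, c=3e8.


Compton wavelength: h/(m_e*c) = 2.4247e-12 m
d_lambda = 2.4247e-12 * (1 - cos(46.8 deg))
= 2.4247e-12 * 0.315453
= 7.6488e-13 m = 0.000765 nm
lambda' = 0.019 + 0.000765
= 0.019765 nm

0.019765


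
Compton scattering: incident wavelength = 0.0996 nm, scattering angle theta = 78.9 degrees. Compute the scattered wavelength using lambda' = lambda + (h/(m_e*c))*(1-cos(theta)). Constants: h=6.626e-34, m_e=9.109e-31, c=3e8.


Compton wavelength: h/(m_e*c) = 2.4247e-12 m
d_lambda = 2.4247e-12 * (1 - cos(78.9 deg))
= 2.4247e-12 * 0.807478
= 1.9579e-12 m = 0.001958 nm
lambda' = 0.0996 + 0.001958
= 0.101558 nm

0.101558


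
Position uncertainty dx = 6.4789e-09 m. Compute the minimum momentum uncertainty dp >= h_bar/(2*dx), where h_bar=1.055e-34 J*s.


dp = h_bar / (2 * dx)
= 1.055e-34 / (2 * 6.4789e-09)
= 1.055e-34 / 1.2958e-08
= 8.1418e-27 kg*m/s

8.1418e-27


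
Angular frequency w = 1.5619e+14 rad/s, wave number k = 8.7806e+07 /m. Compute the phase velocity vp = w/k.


vp = w / k
= 1.5619e+14 / 8.7806e+07
= 1.7788e+06 m/s

1.7788e+06


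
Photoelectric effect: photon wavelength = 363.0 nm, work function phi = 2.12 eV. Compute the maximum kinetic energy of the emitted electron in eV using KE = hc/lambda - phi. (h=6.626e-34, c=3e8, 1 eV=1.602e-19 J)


E_photon = hc / lambda
= (6.626e-34)(3e8) / (363.0e-9)
= 5.4760e-19 J
= 3.4182 eV
KE = E_photon - phi
= 3.4182 - 2.12
= 1.2982 eV

1.2982


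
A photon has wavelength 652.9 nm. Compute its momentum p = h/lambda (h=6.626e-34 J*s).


p = h / lambda
= 6.626e-34 / (652.9e-9)
= 6.626e-34 / 6.5290e-07
= 1.0149e-27 kg*m/s

1.0149e-27


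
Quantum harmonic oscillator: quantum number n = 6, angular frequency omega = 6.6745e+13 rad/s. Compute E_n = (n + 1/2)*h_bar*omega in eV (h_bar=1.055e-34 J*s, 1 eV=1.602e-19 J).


E = (n + 1/2) * h_bar * omega
= (6 + 0.5) * 1.055e-34 * 6.6745e+13
= 6.5 * 7.0416e-21
= 4.5770e-20 J
= 0.2857 eV

0.2857


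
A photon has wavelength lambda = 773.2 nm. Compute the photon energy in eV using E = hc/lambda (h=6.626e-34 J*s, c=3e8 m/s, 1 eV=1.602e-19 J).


E = hc / lambda
= (6.626e-34)(3e8) / (773.2e-9)
= 1.9878e-25 / 7.7320e-07
= 2.5709e-19 J
Converting to eV: 2.5709e-19 / 1.602e-19
= 1.6048 eV

1.6048


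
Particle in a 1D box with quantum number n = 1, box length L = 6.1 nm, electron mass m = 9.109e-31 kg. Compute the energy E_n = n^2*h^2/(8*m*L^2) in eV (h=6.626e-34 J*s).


E = n^2 * h^2 / (8 * m * L^2)
= 1^2 * (6.626e-34)^2 / (8 * 9.109e-31 * (6.1e-9)^2)
= 1 * 4.3904e-67 / (8 * 9.109e-31 * 3.7210e-17)
= 1.6191e-21 J
= 0.0101 eV

0.0101


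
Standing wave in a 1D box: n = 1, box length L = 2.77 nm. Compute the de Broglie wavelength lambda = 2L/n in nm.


lambda = 2L / n
= 2 * 2.77 / 1
= 5.54 / 1
= 5.54 nm

5.54


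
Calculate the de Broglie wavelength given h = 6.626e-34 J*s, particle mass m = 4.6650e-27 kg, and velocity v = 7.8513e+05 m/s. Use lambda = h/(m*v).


lambda = h / (m * v)
= 6.626e-34 / (4.6650e-27 * 7.8513e+05)
= 6.626e-34 / 3.6626e-21
= 1.8091e-13 m

1.8091e-13


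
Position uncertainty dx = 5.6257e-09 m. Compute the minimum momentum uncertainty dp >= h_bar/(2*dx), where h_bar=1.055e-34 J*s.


dp = h_bar / (2 * dx)
= 1.055e-34 / (2 * 5.6257e-09)
= 1.055e-34 / 1.1251e-08
= 9.3766e-27 kg*m/s

9.3766e-27


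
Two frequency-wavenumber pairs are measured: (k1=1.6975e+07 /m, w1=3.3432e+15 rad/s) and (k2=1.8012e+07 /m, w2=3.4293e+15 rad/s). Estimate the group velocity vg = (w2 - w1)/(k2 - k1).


vg = (w2 - w1) / (k2 - k1)
= (3.4293e+15 - 3.3432e+15) / (1.8012e+07 - 1.6975e+07)
= 8.6100e+13 / 1.0370e+06
= 8.3028e+07 m/s

8.3028e+07


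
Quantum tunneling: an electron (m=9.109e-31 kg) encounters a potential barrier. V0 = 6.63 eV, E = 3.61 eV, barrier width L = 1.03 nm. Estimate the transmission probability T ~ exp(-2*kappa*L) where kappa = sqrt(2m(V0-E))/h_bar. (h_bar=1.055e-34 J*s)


V0 - E = 3.02 eV = 4.8380e-19 J
kappa = sqrt(2 * m * (V0-E)) / h_bar
= sqrt(2 * 9.109e-31 * 4.8380e-19) / 1.055e-34
= 8.8988e+09 /m
2*kappa*L = 2 * 8.8988e+09 * 1.03e-9
= 18.3316
T = exp(-18.3316) = 1.093194e-08

1.093194e-08


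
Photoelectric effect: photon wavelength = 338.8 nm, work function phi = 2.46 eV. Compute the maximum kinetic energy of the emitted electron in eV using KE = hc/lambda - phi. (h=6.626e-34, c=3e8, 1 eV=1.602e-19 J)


E_photon = hc / lambda
= (6.626e-34)(3e8) / (338.8e-9)
= 5.8672e-19 J
= 3.6624 eV
KE = E_photon - phi
= 3.6624 - 2.46
= 1.2024 eV

1.2024


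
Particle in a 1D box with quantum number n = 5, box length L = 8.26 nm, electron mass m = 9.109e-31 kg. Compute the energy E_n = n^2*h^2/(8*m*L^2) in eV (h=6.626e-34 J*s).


E = n^2 * h^2 / (8 * m * L^2)
= 5^2 * (6.626e-34)^2 / (8 * 9.109e-31 * (8.26e-9)^2)
= 25 * 4.3904e-67 / (8 * 9.109e-31 * 6.8228e-17)
= 2.2076e-20 J
= 0.1378 eV

0.1378


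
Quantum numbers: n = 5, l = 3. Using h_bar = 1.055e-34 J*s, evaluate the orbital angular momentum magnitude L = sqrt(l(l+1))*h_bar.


L = sqrt(l*(l+1)) * h_bar
= sqrt(3 * 4) * 1.055e-34
= sqrt(12) * 1.055e-34
= 3.4641 * 1.055e-34
= 3.6546e-34 J*s

3.6546e-34


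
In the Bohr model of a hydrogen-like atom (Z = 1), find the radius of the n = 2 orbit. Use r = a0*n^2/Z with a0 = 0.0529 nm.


r = a0 * n^2 / Z
= 0.0529 * 2^2 / 1
= 0.0529 * 4 / 1
= 0.2116 nm

0.2116


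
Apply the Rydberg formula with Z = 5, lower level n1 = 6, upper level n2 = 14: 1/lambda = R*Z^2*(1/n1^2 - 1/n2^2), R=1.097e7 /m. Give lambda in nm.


1/lambda = R * Z^2 * (1/n1^2 - 1/n2^2)
= 1.097e7 * 5^2 * (1/6^2 - 1/14^2)
= 1.097e7 * 25 * (0.027778 - 0.005102)
= 6.2188e+06 /m
lambda = 1 / 6.2188e+06
= 160.8022 nm

160.8022


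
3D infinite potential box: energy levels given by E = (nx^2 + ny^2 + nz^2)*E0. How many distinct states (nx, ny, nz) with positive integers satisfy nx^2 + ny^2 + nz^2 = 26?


Enumerate all (nx, ny, nz) with nx^2 + ny^2 + nz^2 = 26:
(1,3,4)
(1,4,3)
(3,1,4)
(3,4,1)
(4,1,3)
(4,3,1)
Total degeneracy = 6

6


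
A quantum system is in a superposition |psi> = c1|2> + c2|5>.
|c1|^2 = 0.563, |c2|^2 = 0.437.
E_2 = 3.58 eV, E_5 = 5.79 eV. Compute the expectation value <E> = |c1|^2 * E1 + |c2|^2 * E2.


<E> = |c1|^2 * E1 + |c2|^2 * E2
= 0.563 * 3.58 + 0.437 * 5.79
= 2.0155 + 2.5302
= 4.5458 eV

4.5458


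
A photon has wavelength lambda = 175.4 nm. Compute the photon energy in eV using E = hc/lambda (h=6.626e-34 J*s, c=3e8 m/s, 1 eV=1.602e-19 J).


E = hc / lambda
= (6.626e-34)(3e8) / (175.4e-9)
= 1.9878e-25 / 1.7540e-07
= 1.1333e-18 J
Converting to eV: 1.1333e-18 / 1.602e-19
= 7.0743 eV

7.0743


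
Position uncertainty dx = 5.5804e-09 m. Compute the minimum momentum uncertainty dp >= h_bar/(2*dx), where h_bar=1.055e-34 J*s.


dp = h_bar / (2 * dx)
= 1.055e-34 / (2 * 5.5804e-09)
= 1.055e-34 / 1.1161e-08
= 9.4527e-27 kg*m/s

9.4527e-27


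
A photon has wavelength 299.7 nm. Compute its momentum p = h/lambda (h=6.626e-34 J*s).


p = h / lambda
= 6.626e-34 / (299.7e-9)
= 6.626e-34 / 2.9970e-07
= 2.2109e-27 kg*m/s

2.2109e-27


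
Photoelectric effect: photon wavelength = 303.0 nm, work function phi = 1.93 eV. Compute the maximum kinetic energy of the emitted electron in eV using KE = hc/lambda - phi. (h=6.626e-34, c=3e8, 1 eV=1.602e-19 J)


E_photon = hc / lambda
= (6.626e-34)(3e8) / (303.0e-9)
= 6.5604e-19 J
= 4.0951 eV
KE = E_photon - phi
= 4.0951 - 1.93
= 2.1651 eV

2.1651


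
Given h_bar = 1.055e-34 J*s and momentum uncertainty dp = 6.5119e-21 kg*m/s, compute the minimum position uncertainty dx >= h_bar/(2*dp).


dx = h_bar / (2 * dp)
= 1.055e-34 / (2 * 6.5119e-21)
= 1.055e-34 / 1.3024e-20
= 8.1006e-15 m

8.1006e-15


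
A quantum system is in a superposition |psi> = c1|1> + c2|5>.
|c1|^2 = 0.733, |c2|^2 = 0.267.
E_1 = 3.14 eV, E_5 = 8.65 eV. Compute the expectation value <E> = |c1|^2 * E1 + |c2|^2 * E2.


<E> = |c1|^2 * E1 + |c2|^2 * E2
= 0.733 * 3.14 + 0.267 * 8.65
= 2.3016 + 2.3096
= 4.6112 eV

4.6112


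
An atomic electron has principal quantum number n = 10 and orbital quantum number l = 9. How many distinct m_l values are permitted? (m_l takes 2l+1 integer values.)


m_l ranges from -l to +l in integer steps
So m_l goes from -9 to +9
Count = 2l + 1 = 2*9 + 1
= 19

19


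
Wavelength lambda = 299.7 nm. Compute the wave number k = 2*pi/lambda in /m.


k = 2 * pi / lambda
= 6.2832 / (299.7e-9)
= 6.2832 / 2.9970e-07
= 2.0965e+07 /m

2.0965e+07


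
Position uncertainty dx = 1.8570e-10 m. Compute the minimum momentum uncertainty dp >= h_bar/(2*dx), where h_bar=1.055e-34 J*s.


dp = h_bar / (2 * dx)
= 1.055e-34 / (2 * 1.8570e-10)
= 1.055e-34 / 3.7140e-10
= 2.8406e-25 kg*m/s

2.8406e-25


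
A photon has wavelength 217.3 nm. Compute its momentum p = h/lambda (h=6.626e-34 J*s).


p = h / lambda
= 6.626e-34 / (217.3e-9)
= 6.626e-34 / 2.1730e-07
= 3.0492e-27 kg*m/s

3.0492e-27


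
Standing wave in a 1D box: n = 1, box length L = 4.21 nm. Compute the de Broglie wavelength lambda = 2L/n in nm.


lambda = 2L / n
= 2 * 4.21 / 1
= 8.42 / 1
= 8.42 nm

8.42


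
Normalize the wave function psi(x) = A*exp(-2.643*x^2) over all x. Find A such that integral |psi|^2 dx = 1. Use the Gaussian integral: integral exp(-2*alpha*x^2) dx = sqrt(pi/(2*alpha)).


integral |psi|^2 dx = A^2 * sqrt(pi/(2*alpha)) = 1
A^2 = sqrt(2*alpha/pi)
= sqrt(2 * 2.643 / pi)
= 1.297145
A = sqrt(1.297145)
= 1.1389

1.1389


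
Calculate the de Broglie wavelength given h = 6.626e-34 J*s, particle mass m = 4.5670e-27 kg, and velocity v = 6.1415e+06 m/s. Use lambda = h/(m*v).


lambda = h / (m * v)
= 6.626e-34 / (4.5670e-27 * 6.1415e+06)
= 6.626e-34 / 2.8048e-20
= 2.3624e-14 m

2.3624e-14


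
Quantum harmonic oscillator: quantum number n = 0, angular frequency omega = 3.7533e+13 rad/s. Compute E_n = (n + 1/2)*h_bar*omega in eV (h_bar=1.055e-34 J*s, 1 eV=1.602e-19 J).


E = (n + 1/2) * h_bar * omega
= (0 + 0.5) * 1.055e-34 * 3.7533e+13
= 0.5 * 3.9597e-21
= 1.9799e-21 J
= 0.0124 eV

0.0124


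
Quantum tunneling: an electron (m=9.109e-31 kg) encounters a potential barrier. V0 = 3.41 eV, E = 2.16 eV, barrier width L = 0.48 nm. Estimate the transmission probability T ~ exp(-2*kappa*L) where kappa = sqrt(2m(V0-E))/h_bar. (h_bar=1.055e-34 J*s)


V0 - E = 1.25 eV = 2.0025e-19 J
kappa = sqrt(2 * m * (V0-E)) / h_bar
= sqrt(2 * 9.109e-31 * 2.0025e-19) / 1.055e-34
= 5.7251e+09 /m
2*kappa*L = 2 * 5.7251e+09 * 0.48e-9
= 5.4961
T = exp(-5.4961) = 4.102702e-03

4.102702e-03


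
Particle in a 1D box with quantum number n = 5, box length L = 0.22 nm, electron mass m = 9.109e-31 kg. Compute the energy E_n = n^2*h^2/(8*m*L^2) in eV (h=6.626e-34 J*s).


E = n^2 * h^2 / (8 * m * L^2)
= 5^2 * (6.626e-34)^2 / (8 * 9.109e-31 * (0.22e-9)^2)
= 25 * 4.3904e-67 / (8 * 9.109e-31 * 4.8400e-20)
= 3.1120e-17 J
= 194.2559 eV

194.2559


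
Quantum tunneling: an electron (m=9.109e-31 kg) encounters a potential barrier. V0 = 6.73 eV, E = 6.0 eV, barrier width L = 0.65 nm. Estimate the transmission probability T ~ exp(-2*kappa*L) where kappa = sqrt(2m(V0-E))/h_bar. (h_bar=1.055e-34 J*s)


V0 - E = 0.73 eV = 1.1695e-19 J
kappa = sqrt(2 * m * (V0-E)) / h_bar
= sqrt(2 * 9.109e-31 * 1.1695e-19) / 1.055e-34
= 4.3751e+09 /m
2*kappa*L = 2 * 4.3751e+09 * 0.65e-9
= 5.6877
T = exp(-5.6877) = 3.387497e-03

3.387497e-03
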